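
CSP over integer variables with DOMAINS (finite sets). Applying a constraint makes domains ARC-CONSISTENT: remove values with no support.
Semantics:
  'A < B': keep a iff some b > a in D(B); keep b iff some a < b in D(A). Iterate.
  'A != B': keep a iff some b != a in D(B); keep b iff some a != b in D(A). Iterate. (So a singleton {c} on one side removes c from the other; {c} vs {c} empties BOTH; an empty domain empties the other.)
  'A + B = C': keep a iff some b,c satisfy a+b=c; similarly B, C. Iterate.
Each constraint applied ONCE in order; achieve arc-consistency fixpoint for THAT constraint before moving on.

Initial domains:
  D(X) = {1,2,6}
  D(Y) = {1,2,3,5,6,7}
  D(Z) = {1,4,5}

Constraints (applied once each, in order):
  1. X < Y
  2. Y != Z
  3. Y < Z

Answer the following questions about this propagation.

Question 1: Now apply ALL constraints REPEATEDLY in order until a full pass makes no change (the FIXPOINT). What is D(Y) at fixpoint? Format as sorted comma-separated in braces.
pass 0 (initial): D(Y)={1,2,3,5,6,7}
pass 1: Y {1,2,3,5,6,7}->{2,3}; Z {1,4,5}->{4,5}
pass 2: X {1,2,6}->{1,2}
pass 3: no change
Fixpoint after 3 passes: D(Y) = {2,3}

Answer: {2,3}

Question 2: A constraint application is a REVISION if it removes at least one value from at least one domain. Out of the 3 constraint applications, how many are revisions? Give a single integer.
Constraint 1 (X < Y) on D(X)={1,2,6} D(Y)={1,2,3,5,6,7}: Y {1,2,3,5,6,7}->{2,3,5,6,7} => REVISION
Constraint 2 (Y != Z) on D(Y)={2,3,5,6,7} D(Z)={1,4,5}: no change => not a revision
Constraint 3 (Y < Z) on D(Y)={2,3,5,6,7} D(Z)={1,4,5}: Y {2,3,5,6,7}->{2,3}; Z {1,4,5}->{4,5} => REVISION
Total revisions = 2

Answer: 2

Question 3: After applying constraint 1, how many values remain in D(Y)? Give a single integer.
Constraint 1 (X < Y) on D(X)={1,2,6} D(Y)={1,2,3,5,6,7}: Y {1,2,3,5,6,7}->{2,3,5,6,7}
So after constraint 1: D(Y)={2,3,5,6,7}, size = 5

Answer: 5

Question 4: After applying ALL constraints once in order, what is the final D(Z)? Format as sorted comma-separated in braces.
Answer: {4,5}

Derivation:
Constraint 1 (X < Y) on D(X)={1,2,6} D(Y)={1,2,3,5,6,7}: Y {1,2,3,5,6,7}->{2,3,5,6,7}
Constraint 2 (Y != Z) on D(Y)={2,3,5,6,7} D(Z)={1,4,5}: no change
Constraint 3 (Y < Z) on D(Y)={2,3,5,6,7} D(Z)={1,4,5}: Y {2,3,5,6,7}->{2,3}; Z {1,4,5}->{4,5}
So after all 3 constraints: D(Z) = {4,5}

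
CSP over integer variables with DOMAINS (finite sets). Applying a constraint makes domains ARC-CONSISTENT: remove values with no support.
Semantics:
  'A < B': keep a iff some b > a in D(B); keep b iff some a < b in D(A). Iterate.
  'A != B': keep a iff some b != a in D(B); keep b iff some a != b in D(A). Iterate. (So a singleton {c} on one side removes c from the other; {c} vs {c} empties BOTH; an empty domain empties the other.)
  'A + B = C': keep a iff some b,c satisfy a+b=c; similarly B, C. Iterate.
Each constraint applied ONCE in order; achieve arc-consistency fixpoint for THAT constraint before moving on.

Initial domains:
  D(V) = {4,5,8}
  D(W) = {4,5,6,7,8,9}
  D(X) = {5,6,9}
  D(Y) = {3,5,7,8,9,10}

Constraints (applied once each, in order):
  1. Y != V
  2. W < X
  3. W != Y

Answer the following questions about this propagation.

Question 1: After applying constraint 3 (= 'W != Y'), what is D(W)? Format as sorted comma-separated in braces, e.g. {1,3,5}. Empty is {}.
Constraint 1 (Y != V) on D(Y)={3,5,7,8,9,10} D(V)={4,5,8}: no change
Constraint 2 (W < X) on D(W)={4,5,6,7,8,9} D(X)={5,6,9}: W {4,5,6,7,8,9}->{4,5,6,7,8}
Constraint 3 (W != Y) on D(W)={4,5,6,7,8} D(Y)={3,5,7,8,9,10}: no change
So after constraint 3: D(W) = {4,5,6,7,8}

Answer: {4,5,6,7,8}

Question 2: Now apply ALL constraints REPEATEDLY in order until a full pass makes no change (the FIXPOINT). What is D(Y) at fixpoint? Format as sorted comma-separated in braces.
pass 0 (initial): D(Y)={3,5,7,8,9,10}
pass 1: W {4,5,6,7,8,9}->{4,5,6,7,8}
pass 2: no change
Fixpoint after 2 passes: D(Y) = {3,5,7,8,9,10}

Answer: {3,5,7,8,9,10}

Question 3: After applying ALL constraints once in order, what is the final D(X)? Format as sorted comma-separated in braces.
Constraint 1 (Y != V) on D(Y)={3,5,7,8,9,10} D(V)={4,5,8}: no change
Constraint 2 (W < X) on D(W)={4,5,6,7,8,9} D(X)={5,6,9}: W {4,5,6,7,8,9}->{4,5,6,7,8}
Constraint 3 (W != Y) on D(W)={4,5,6,7,8} D(Y)={3,5,7,8,9,10}: no change
So after all 3 constraints: D(X) = {5,6,9}

Answer: {5,6,9}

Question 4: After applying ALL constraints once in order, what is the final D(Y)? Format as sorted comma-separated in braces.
Answer: {3,5,7,8,9,10}

Derivation:
Constraint 1 (Y != V) on D(Y)={3,5,7,8,9,10} D(V)={4,5,8}: no change
Constraint 2 (W < X) on D(W)={4,5,6,7,8,9} D(X)={5,6,9}: W {4,5,6,7,8,9}->{4,5,6,7,8}
Constraint 3 (W != Y) on D(W)={4,5,6,7,8} D(Y)={3,5,7,8,9,10}: no change
So after all 3 constraints: D(Y) = {3,5,7,8,9,10}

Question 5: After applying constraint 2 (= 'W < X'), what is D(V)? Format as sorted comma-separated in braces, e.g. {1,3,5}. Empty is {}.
Answer: {4,5,8}

Derivation:
Constraint 1 (Y != V) on D(Y)={3,5,7,8,9,10} D(V)={4,5,8}: no change
Constraint 2 (W < X) on D(W)={4,5,6,7,8,9} D(X)={5,6,9}: W {4,5,6,7,8,9}->{4,5,6,7,8}
So after constraint 2: D(V) = {4,5,8}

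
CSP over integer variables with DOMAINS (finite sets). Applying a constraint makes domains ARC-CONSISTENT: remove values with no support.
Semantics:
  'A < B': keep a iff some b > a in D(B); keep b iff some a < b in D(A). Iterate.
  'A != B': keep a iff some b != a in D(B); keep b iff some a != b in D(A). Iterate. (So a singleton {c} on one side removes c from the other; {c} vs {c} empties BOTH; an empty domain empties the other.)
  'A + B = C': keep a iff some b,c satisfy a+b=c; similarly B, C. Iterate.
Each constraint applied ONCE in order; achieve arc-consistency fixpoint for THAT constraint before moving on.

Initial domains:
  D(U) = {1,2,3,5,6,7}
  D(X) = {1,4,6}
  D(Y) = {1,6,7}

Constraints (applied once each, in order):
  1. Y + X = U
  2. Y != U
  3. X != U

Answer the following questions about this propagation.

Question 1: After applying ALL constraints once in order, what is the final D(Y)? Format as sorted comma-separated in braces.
Constraint 1 (Y + X = U) on D(Y)={1,6,7} D(X)={1,4,6} D(U)={1,2,3,5,6,7}: Y {1,6,7}->{1,6}; U {1,2,3,5,6,7}->{2,5,7}
Constraint 2 (Y != U) on D(Y)={1,6} D(U)={2,5,7}: no change
Constraint 3 (X != U) on D(X)={1,4,6} D(U)={2,5,7}: no change
So after all 3 constraints: D(Y) = {1,6}

Answer: {1,6}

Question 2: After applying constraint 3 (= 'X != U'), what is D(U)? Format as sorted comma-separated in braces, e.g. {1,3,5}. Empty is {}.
Answer: {2,5,7}

Derivation:
Constraint 1 (Y + X = U) on D(Y)={1,6,7} D(X)={1,4,6} D(U)={1,2,3,5,6,7}: Y {1,6,7}->{1,6}; U {1,2,3,5,6,7}->{2,5,7}
Constraint 2 (Y != U) on D(Y)={1,6} D(U)={2,5,7}: no change
Constraint 3 (X != U) on D(X)={1,4,6} D(U)={2,5,7}: no change
So after constraint 3: D(U) = {2,5,7}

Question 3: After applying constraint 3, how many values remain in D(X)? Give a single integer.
Constraint 1 (Y + X = U) on D(Y)={1,6,7} D(X)={1,4,6} D(U)={1,2,3,5,6,7}: Y {1,6,7}->{1,6}; U {1,2,3,5,6,7}->{2,5,7}
Constraint 2 (Y != U) on D(Y)={1,6} D(U)={2,5,7}: no change
Constraint 3 (X != U) on D(X)={1,4,6} D(U)={2,5,7}: no change
So after constraint 3: D(X)={1,4,6}, size = 3

Answer: 3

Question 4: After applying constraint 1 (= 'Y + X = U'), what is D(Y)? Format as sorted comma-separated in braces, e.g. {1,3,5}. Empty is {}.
Answer: {1,6}

Derivation:
Constraint 1 (Y + X = U) on D(Y)={1,6,7} D(X)={1,4,6} D(U)={1,2,3,5,6,7}: Y {1,6,7}->{1,6}; U {1,2,3,5,6,7}->{2,5,7}
So after constraint 1: D(Y) = {1,6}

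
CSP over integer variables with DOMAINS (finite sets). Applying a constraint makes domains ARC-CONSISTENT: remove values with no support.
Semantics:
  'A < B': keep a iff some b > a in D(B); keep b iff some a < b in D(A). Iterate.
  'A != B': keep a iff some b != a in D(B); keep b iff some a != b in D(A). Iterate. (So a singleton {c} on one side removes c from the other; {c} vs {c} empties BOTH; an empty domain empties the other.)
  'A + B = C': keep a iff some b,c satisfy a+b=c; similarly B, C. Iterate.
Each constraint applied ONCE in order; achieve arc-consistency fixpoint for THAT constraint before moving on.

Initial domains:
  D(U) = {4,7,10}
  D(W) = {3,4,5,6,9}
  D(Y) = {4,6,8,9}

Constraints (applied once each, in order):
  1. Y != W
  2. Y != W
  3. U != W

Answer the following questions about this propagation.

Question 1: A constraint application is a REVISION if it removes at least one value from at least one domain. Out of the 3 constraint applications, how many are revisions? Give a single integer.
Constraint 1 (Y != W) on D(Y)={4,6,8,9} D(W)={3,4,5,6,9}: no change => not a revision
Constraint 2 (Y != W) on D(Y)={4,6,8,9} D(W)={3,4,5,6,9}: no change => not a revision
Constraint 3 (U != W) on D(U)={4,7,10} D(W)={3,4,5,6,9}: no change => not a revision
Total revisions = 0

Answer: 0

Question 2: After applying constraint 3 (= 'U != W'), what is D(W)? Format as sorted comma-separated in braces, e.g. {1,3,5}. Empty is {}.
Answer: {3,4,5,6,9}

Derivation:
Constraint 1 (Y != W) on D(Y)={4,6,8,9} D(W)={3,4,5,6,9}: no change
Constraint 2 (Y != W) on D(Y)={4,6,8,9} D(W)={3,4,5,6,9}: no change
Constraint 3 (U != W) on D(U)={4,7,10} D(W)={3,4,5,6,9}: no change
So after constraint 3: D(W) = {3,4,5,6,9}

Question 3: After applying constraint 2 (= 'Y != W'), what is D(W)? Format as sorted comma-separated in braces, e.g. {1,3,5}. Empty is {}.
Constraint 1 (Y != W) on D(Y)={4,6,8,9} D(W)={3,4,5,6,9}: no change
Constraint 2 (Y != W) on D(Y)={4,6,8,9} D(W)={3,4,5,6,9}: no change
So after constraint 2: D(W) = {3,4,5,6,9}

Answer: {3,4,5,6,9}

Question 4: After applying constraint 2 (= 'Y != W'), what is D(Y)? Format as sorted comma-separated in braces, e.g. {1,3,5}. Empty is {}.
Constraint 1 (Y != W) on D(Y)={4,6,8,9} D(W)={3,4,5,6,9}: no change
Constraint 2 (Y != W) on D(Y)={4,6,8,9} D(W)={3,4,5,6,9}: no change
So after constraint 2: D(Y) = {4,6,8,9}

Answer: {4,6,8,9}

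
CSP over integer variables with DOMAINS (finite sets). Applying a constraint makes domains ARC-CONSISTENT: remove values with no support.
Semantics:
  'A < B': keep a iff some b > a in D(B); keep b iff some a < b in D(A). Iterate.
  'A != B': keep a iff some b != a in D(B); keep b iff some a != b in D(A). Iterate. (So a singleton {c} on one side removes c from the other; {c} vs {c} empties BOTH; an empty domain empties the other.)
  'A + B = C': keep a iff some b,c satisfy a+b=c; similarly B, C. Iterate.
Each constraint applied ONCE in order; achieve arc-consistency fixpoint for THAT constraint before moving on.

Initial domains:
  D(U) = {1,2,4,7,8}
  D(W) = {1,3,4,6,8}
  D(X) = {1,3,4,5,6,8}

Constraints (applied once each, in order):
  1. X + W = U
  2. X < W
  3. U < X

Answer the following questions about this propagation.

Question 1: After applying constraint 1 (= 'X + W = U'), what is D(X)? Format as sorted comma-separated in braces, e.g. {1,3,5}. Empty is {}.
Constraint 1 (X + W = U) on D(X)={1,3,4,5,6,8} D(W)={1,3,4,6,8} D(U)={1,2,4,7,8}: X {1,3,4,5,6,8}->{1,3,4,5,6}; W {1,3,4,6,8}->{1,3,4,6}; U {1,2,4,7,8}->{2,4,7,8}
So after constraint 1: D(X) = {1,3,4,5,6}

Answer: {1,3,4,5,6}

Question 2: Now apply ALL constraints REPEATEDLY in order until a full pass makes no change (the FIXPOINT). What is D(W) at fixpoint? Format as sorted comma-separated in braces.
pass 0 (initial): D(W)={1,3,4,6,8}
pass 1: U {1,2,4,7,8}->{2,4}; W {1,3,4,6,8}->{3,4,6}; X {1,3,4,5,6,8}->{3,4,5}
pass 2: U {2,4}->{}; W {3,4,6}->{}; X {3,4,5}->{}
pass 3: no change
Fixpoint after 3 passes: D(W) = {}

Answer: {}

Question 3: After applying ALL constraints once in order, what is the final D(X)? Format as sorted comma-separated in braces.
Constraint 1 (X + W = U) on D(X)={1,3,4,5,6,8} D(W)={1,3,4,6,8} D(U)={1,2,4,7,8}: X {1,3,4,5,6,8}->{1,3,4,5,6}; W {1,3,4,6,8}->{1,3,4,6}; U {1,2,4,7,8}->{2,4,7,8}
Constraint 2 (X < W) on D(X)={1,3,4,5,6} D(W)={1,3,4,6}: X {1,3,4,5,6}->{1,3,4,5}; W {1,3,4,6}->{3,4,6}
Constraint 3 (U < X) on D(U)={2,4,7,8} D(X)={1,3,4,5}: U {2,4,7,8}->{2,4}; X {1,3,4,5}->{3,4,5}
So after all 3 constraints: D(X) = {3,4,5}

Answer: {3,4,5}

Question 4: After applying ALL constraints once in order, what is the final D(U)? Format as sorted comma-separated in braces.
Constraint 1 (X + W = U) on D(X)={1,3,4,5,6,8} D(W)={1,3,4,6,8} D(U)={1,2,4,7,8}: X {1,3,4,5,6,8}->{1,3,4,5,6}; W {1,3,4,6,8}->{1,3,4,6}; U {1,2,4,7,8}->{2,4,7,8}
Constraint 2 (X < W) on D(X)={1,3,4,5,6} D(W)={1,3,4,6}: X {1,3,4,5,6}->{1,3,4,5}; W {1,3,4,6}->{3,4,6}
Constraint 3 (U < X) on D(U)={2,4,7,8} D(X)={1,3,4,5}: U {2,4,7,8}->{2,4}; X {1,3,4,5}->{3,4,5}
So after all 3 constraints: D(U) = {2,4}

Answer: {2,4}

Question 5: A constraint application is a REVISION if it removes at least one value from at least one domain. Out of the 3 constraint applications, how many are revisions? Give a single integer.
Answer: 3

Derivation:
Constraint 1 (X + W = U) on D(X)={1,3,4,5,6,8} D(W)={1,3,4,6,8} D(U)={1,2,4,7,8}: X {1,3,4,5,6,8}->{1,3,4,5,6}; W {1,3,4,6,8}->{1,3,4,6}; U {1,2,4,7,8}->{2,4,7,8} => REVISION
Constraint 2 (X < W) on D(X)={1,3,4,5,6} D(W)={1,3,4,6}: X {1,3,4,5,6}->{1,3,4,5}; W {1,3,4,6}->{3,4,6} => REVISION
Constraint 3 (U < X) on D(U)={2,4,7,8} D(X)={1,3,4,5}: U {2,4,7,8}->{2,4}; X {1,3,4,5}->{3,4,5} => REVISION
Total revisions = 3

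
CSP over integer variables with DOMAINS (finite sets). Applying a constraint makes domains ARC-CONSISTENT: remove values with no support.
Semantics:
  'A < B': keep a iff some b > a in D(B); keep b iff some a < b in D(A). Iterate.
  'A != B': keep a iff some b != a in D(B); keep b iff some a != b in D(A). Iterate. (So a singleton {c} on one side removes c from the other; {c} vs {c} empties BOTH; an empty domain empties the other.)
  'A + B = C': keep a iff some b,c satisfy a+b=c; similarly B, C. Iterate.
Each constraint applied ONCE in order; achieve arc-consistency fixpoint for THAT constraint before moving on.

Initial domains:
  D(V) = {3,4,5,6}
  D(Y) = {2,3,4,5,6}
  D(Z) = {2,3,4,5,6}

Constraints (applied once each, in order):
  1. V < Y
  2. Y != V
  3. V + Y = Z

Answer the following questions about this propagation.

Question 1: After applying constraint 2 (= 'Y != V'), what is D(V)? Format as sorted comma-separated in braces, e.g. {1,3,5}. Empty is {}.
Answer: {3,4,5}

Derivation:
Constraint 1 (V < Y) on D(V)={3,4,5,6} D(Y)={2,3,4,5,6}: V {3,4,5,6}->{3,4,5}; Y {2,3,4,5,6}->{4,5,6}
Constraint 2 (Y != V) on D(Y)={4,5,6} D(V)={3,4,5}: no change
So after constraint 2: D(V) = {3,4,5}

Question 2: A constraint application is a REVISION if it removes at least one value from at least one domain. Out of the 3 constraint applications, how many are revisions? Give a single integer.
Answer: 2

Derivation:
Constraint 1 (V < Y) on D(V)={3,4,5,6} D(Y)={2,3,4,5,6}: V {3,4,5,6}->{3,4,5}; Y {2,3,4,5,6}->{4,5,6} => REVISION
Constraint 2 (Y != V) on D(Y)={4,5,6} D(V)={3,4,5}: no change => not a revision
Constraint 3 (V + Y = Z) on D(V)={3,4,5} D(Y)={4,5,6} D(Z)={2,3,4,5,6}: V {3,4,5}->{}; Y {4,5,6}->{}; Z {2,3,4,5,6}->{} => REVISION
Total revisions = 2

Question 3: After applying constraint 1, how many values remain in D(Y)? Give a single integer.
Constraint 1 (V < Y) on D(V)={3,4,5,6} D(Y)={2,3,4,5,6}: V {3,4,5,6}->{3,4,5}; Y {2,3,4,5,6}->{4,5,6}
So after constraint 1: D(Y)={4,5,6}, size = 3

Answer: 3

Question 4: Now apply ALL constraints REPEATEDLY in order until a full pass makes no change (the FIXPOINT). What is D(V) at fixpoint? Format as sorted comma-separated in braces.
pass 0 (initial): D(V)={3,4,5,6}
pass 1: V {3,4,5,6}->{}; Y {2,3,4,5,6}->{}; Z {2,3,4,5,6}->{}
pass 2: no change
Fixpoint after 2 passes: D(V) = {}

Answer: {}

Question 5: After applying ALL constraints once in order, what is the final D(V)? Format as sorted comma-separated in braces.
Constraint 1 (V < Y) on D(V)={3,4,5,6} D(Y)={2,3,4,5,6}: V {3,4,5,6}->{3,4,5}; Y {2,3,4,5,6}->{4,5,6}
Constraint 2 (Y != V) on D(Y)={4,5,6} D(V)={3,4,5}: no change
Constraint 3 (V + Y = Z) on D(V)={3,4,5} D(Y)={4,5,6} D(Z)={2,3,4,5,6}: V {3,4,5}->{}; Y {4,5,6}->{}; Z {2,3,4,5,6}->{}
So after all 3 constraints: D(V) = {}

Answer: {}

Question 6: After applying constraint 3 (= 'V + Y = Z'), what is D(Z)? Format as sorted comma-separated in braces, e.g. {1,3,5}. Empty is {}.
Answer: {}

Derivation:
Constraint 1 (V < Y) on D(V)={3,4,5,6} D(Y)={2,3,4,5,6}: V {3,4,5,6}->{3,4,5}; Y {2,3,4,5,6}->{4,5,6}
Constraint 2 (Y != V) on D(Y)={4,5,6} D(V)={3,4,5}: no change
Constraint 3 (V + Y = Z) on D(V)={3,4,5} D(Y)={4,5,6} D(Z)={2,3,4,5,6}: V {3,4,5}->{}; Y {4,5,6}->{}; Z {2,3,4,5,6}->{}
So after constraint 3: D(Z) = {}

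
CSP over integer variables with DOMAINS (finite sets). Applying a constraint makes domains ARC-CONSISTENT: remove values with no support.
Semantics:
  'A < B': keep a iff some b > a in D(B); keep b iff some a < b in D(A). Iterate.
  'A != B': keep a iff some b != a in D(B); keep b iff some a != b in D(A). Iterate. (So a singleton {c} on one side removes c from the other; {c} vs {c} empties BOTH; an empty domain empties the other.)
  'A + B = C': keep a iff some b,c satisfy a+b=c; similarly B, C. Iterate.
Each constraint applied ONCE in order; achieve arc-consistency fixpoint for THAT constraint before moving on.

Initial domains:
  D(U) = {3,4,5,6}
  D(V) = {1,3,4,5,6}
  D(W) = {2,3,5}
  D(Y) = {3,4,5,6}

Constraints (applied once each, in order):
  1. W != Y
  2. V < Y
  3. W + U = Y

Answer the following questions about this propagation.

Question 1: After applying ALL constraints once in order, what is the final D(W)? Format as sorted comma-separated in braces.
Answer: {2,3}

Derivation:
Constraint 1 (W != Y) on D(W)={2,3,5} D(Y)={3,4,5,6}: no change
Constraint 2 (V < Y) on D(V)={1,3,4,5,6} D(Y)={3,4,5,6}: V {1,3,4,5,6}->{1,3,4,5}
Constraint 3 (W + U = Y) on D(W)={2,3,5} D(U)={3,4,5,6} D(Y)={3,4,5,6}: W {2,3,5}->{2,3}; U {3,4,5,6}->{3,4}; Y {3,4,5,6}->{5,6}
So after all 3 constraints: D(W) = {2,3}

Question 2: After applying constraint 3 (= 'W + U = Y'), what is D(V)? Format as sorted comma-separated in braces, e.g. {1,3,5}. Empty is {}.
Answer: {1,3,4,5}

Derivation:
Constraint 1 (W != Y) on D(W)={2,3,5} D(Y)={3,4,5,6}: no change
Constraint 2 (V < Y) on D(V)={1,3,4,5,6} D(Y)={3,4,5,6}: V {1,3,4,5,6}->{1,3,4,5}
Constraint 3 (W + U = Y) on D(W)={2,3,5} D(U)={3,4,5,6} D(Y)={3,4,5,6}: W {2,3,5}->{2,3}; U {3,4,5,6}->{3,4}; Y {3,4,5,6}->{5,6}
So after constraint 3: D(V) = {1,3,4,5}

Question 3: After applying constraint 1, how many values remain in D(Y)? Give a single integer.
Constraint 1 (W != Y) on D(W)={2,3,5} D(Y)={3,4,5,6}: no change
So after constraint 1: D(Y)={3,4,5,6}, size = 4

Answer: 4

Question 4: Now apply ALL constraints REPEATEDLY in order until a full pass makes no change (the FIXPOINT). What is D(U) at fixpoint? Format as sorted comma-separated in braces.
Answer: {3,4}

Derivation:
pass 0 (initial): D(U)={3,4,5,6}
pass 1: U {3,4,5,6}->{3,4}; V {1,3,4,5,6}->{1,3,4,5}; W {2,3,5}->{2,3}; Y {3,4,5,6}->{5,6}
pass 2: no change
Fixpoint after 2 passes: D(U) = {3,4}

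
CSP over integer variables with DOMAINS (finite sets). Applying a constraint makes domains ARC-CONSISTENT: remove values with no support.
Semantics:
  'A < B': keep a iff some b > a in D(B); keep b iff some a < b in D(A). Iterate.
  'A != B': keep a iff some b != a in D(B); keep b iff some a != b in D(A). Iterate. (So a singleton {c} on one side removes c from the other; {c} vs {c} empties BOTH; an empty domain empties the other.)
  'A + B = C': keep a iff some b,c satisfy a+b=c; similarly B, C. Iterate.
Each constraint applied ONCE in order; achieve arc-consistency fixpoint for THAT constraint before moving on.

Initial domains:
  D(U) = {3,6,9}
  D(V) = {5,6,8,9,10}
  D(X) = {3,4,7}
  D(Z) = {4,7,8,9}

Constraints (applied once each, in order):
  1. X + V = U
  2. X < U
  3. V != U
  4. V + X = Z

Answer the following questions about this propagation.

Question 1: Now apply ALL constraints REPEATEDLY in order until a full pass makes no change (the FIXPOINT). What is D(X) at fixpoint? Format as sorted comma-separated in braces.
Answer: {3,4}

Derivation:
pass 0 (initial): D(X)={3,4,7}
pass 1: U {3,6,9}->{9}; V {5,6,8,9,10}->{5,6}; X {3,4,7}->{3,4}; Z {4,7,8,9}->{8,9}
pass 2: no change
Fixpoint after 2 passes: D(X) = {3,4}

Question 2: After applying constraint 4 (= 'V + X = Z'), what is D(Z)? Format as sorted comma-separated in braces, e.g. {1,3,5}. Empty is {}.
Answer: {8,9}

Derivation:
Constraint 1 (X + V = U) on D(X)={3,4,7} D(V)={5,6,8,9,10} D(U)={3,6,9}: X {3,4,7}->{3,4}; V {5,6,8,9,10}->{5,6}; U {3,6,9}->{9}
Constraint 2 (X < U) on D(X)={3,4} D(U)={9}: no change
Constraint 3 (V != U) on D(V)={5,6} D(U)={9}: no change
Constraint 4 (V + X = Z) on D(V)={5,6} D(X)={3,4} D(Z)={4,7,8,9}: Z {4,7,8,9}->{8,9}
So after constraint 4: D(Z) = {8,9}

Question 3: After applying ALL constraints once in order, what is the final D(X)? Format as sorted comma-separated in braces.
Answer: {3,4}

Derivation:
Constraint 1 (X + V = U) on D(X)={3,4,7} D(V)={5,6,8,9,10} D(U)={3,6,9}: X {3,4,7}->{3,4}; V {5,6,8,9,10}->{5,6}; U {3,6,9}->{9}
Constraint 2 (X < U) on D(X)={3,4} D(U)={9}: no change
Constraint 3 (V != U) on D(V)={5,6} D(U)={9}: no change
Constraint 4 (V + X = Z) on D(V)={5,6} D(X)={3,4} D(Z)={4,7,8,9}: Z {4,7,8,9}->{8,9}
So after all 4 constraints: D(X) = {3,4}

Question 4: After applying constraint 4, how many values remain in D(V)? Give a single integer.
Answer: 2

Derivation:
Constraint 1 (X + V = U) on D(X)={3,4,7} D(V)={5,6,8,9,10} D(U)={3,6,9}: X {3,4,7}->{3,4}; V {5,6,8,9,10}->{5,6}; U {3,6,9}->{9}
Constraint 2 (X < U) on D(X)={3,4} D(U)={9}: no change
Constraint 3 (V != U) on D(V)={5,6} D(U)={9}: no change
Constraint 4 (V + X = Z) on D(V)={5,6} D(X)={3,4} D(Z)={4,7,8,9}: Z {4,7,8,9}->{8,9}
So after constraint 4: D(V)={5,6}, size = 2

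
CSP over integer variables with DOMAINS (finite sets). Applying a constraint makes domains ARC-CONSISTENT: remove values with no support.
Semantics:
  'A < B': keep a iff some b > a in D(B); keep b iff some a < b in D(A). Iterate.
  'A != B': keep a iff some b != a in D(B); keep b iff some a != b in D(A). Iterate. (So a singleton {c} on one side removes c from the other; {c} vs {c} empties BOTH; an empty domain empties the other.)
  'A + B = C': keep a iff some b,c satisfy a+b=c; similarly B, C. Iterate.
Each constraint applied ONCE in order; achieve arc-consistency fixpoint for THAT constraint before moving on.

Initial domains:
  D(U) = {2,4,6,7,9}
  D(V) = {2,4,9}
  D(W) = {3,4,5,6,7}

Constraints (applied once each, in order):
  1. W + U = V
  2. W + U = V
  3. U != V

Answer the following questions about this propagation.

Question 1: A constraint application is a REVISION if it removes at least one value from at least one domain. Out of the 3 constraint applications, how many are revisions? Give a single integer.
Answer: 1

Derivation:
Constraint 1 (W + U = V) on D(W)={3,4,5,6,7} D(U)={2,4,6,7,9} D(V)={2,4,9}: W {3,4,5,6,7}->{3,5,7}; U {2,4,6,7,9}->{2,4,6}; V {2,4,9}->{9} => REVISION
Constraint 2 (W + U = V) on D(W)={3,5,7} D(U)={2,4,6} D(V)={9}: no change => not a revision
Constraint 3 (U != V) on D(U)={2,4,6} D(V)={9}: no change => not a revision
Total revisions = 1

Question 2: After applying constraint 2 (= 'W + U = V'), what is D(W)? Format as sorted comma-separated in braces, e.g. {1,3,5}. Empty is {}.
Answer: {3,5,7}

Derivation:
Constraint 1 (W + U = V) on D(W)={3,4,5,6,7} D(U)={2,4,6,7,9} D(V)={2,4,9}: W {3,4,5,6,7}->{3,5,7}; U {2,4,6,7,9}->{2,4,6}; V {2,4,9}->{9}
Constraint 2 (W + U = V) on D(W)={3,5,7} D(U)={2,4,6} D(V)={9}: no change
So after constraint 2: D(W) = {3,5,7}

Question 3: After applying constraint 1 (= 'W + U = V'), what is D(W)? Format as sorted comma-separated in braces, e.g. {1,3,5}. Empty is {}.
Answer: {3,5,7}

Derivation:
Constraint 1 (W + U = V) on D(W)={3,4,5,6,7} D(U)={2,4,6,7,9} D(V)={2,4,9}: W {3,4,5,6,7}->{3,5,7}; U {2,4,6,7,9}->{2,4,6}; V {2,4,9}->{9}
So after constraint 1: D(W) = {3,5,7}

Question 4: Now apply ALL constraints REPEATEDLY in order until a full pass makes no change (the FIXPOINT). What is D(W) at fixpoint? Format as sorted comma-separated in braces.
Answer: {3,5,7}

Derivation:
pass 0 (initial): D(W)={3,4,5,6,7}
pass 1: U {2,4,6,7,9}->{2,4,6}; V {2,4,9}->{9}; W {3,4,5,6,7}->{3,5,7}
pass 2: no change
Fixpoint after 2 passes: D(W) = {3,5,7}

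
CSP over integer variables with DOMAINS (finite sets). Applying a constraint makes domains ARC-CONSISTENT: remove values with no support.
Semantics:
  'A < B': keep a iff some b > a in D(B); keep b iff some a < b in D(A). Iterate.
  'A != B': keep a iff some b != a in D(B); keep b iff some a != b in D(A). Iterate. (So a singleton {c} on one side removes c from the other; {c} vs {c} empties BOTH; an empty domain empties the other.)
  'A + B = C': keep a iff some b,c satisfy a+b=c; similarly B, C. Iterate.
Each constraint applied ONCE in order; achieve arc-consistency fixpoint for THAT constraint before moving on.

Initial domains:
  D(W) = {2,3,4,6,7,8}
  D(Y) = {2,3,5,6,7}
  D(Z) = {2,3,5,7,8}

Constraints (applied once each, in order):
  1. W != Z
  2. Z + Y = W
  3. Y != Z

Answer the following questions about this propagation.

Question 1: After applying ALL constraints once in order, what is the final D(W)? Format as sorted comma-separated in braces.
Constraint 1 (W != Z) on D(W)={2,3,4,6,7,8} D(Z)={2,3,5,7,8}: no change
Constraint 2 (Z + Y = W) on D(Z)={2,3,5,7,8} D(Y)={2,3,5,6,7} D(W)={2,3,4,6,7,8}: Z {2,3,5,7,8}->{2,3,5}; Y {2,3,5,6,7}->{2,3,5,6}; W {2,3,4,6,7,8}->{4,6,7,8}
Constraint 3 (Y != Z) on D(Y)={2,3,5,6} D(Z)={2,3,5}: no change
So after all 3 constraints: D(W) = {4,6,7,8}

Answer: {4,6,7,8}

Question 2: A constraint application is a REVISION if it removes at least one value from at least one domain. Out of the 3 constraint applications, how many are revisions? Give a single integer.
Answer: 1

Derivation:
Constraint 1 (W != Z) on D(W)={2,3,4,6,7,8} D(Z)={2,3,5,7,8}: no change => not a revision
Constraint 2 (Z + Y = W) on D(Z)={2,3,5,7,8} D(Y)={2,3,5,6,7} D(W)={2,3,4,6,7,8}: Z {2,3,5,7,8}->{2,3,5}; Y {2,3,5,6,7}->{2,3,5,6}; W {2,3,4,6,7,8}->{4,6,7,8} => REVISION
Constraint 3 (Y != Z) on D(Y)={2,3,5,6} D(Z)={2,3,5}: no change => not a revision
Total revisions = 1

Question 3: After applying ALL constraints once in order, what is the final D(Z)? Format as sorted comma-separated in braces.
Constraint 1 (W != Z) on D(W)={2,3,4,6,7,8} D(Z)={2,3,5,7,8}: no change
Constraint 2 (Z + Y = W) on D(Z)={2,3,5,7,8} D(Y)={2,3,5,6,7} D(W)={2,3,4,6,7,8}: Z {2,3,5,7,8}->{2,3,5}; Y {2,3,5,6,7}->{2,3,5,6}; W {2,3,4,6,7,8}->{4,6,7,8}
Constraint 3 (Y != Z) on D(Y)={2,3,5,6} D(Z)={2,3,5}: no change
So after all 3 constraints: D(Z) = {2,3,5}

Answer: {2,3,5}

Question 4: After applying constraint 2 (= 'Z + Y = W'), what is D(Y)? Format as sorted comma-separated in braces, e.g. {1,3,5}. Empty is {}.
Answer: {2,3,5,6}

Derivation:
Constraint 1 (W != Z) on D(W)={2,3,4,6,7,8} D(Z)={2,3,5,7,8}: no change
Constraint 2 (Z + Y = W) on D(Z)={2,3,5,7,8} D(Y)={2,3,5,6,7} D(W)={2,3,4,6,7,8}: Z {2,3,5,7,8}->{2,3,5}; Y {2,3,5,6,7}->{2,3,5,6}; W {2,3,4,6,7,8}->{4,6,7,8}
So after constraint 2: D(Y) = {2,3,5,6}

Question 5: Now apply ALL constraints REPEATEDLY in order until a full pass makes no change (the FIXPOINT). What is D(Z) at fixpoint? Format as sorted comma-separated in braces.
pass 0 (initial): D(Z)={2,3,5,7,8}
pass 1: W {2,3,4,6,7,8}->{4,6,7,8}; Y {2,3,5,6,7}->{2,3,5,6}; Z {2,3,5,7,8}->{2,3,5}
pass 2: no change
Fixpoint after 2 passes: D(Z) = {2,3,5}

Answer: {2,3,5}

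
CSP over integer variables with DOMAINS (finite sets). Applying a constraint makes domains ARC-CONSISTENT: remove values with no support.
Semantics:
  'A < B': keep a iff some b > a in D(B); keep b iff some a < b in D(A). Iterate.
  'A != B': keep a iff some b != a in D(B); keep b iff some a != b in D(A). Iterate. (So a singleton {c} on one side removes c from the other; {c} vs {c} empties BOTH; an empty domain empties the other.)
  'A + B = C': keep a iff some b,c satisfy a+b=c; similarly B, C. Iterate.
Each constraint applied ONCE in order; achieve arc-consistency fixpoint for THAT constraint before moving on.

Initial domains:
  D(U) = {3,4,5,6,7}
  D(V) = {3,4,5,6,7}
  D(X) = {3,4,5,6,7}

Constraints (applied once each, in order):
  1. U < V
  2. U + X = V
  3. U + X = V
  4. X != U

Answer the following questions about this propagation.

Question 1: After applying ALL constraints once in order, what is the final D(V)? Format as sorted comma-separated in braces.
Answer: {6,7}

Derivation:
Constraint 1 (U < V) on D(U)={3,4,5,6,7} D(V)={3,4,5,6,7}: U {3,4,5,6,7}->{3,4,5,6}; V {3,4,5,6,7}->{4,5,6,7}
Constraint 2 (U + X = V) on D(U)={3,4,5,6} D(X)={3,4,5,6,7} D(V)={4,5,6,7}: U {3,4,5,6}->{3,4}; X {3,4,5,6,7}->{3,4}; V {4,5,6,7}->{6,7}
Constraint 3 (U + X = V) on D(U)={3,4} D(X)={3,4} D(V)={6,7}: no change
Constraint 4 (X != U) on D(X)={3,4} D(U)={3,4}: no change
So after all 4 constraints: D(V) = {6,7}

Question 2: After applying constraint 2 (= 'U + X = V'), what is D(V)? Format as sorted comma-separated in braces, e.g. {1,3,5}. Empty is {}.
Constraint 1 (U < V) on D(U)={3,4,5,6,7} D(V)={3,4,5,6,7}: U {3,4,5,6,7}->{3,4,5,6}; V {3,4,5,6,7}->{4,5,6,7}
Constraint 2 (U + X = V) on D(U)={3,4,5,6} D(X)={3,4,5,6,7} D(V)={4,5,6,7}: U {3,4,5,6}->{3,4}; X {3,4,5,6,7}->{3,4}; V {4,5,6,7}->{6,7}
So after constraint 2: D(V) = {6,7}

Answer: {6,7}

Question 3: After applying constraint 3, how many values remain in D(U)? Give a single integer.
Constraint 1 (U < V) on D(U)={3,4,5,6,7} D(V)={3,4,5,6,7}: U {3,4,5,6,7}->{3,4,5,6}; V {3,4,5,6,7}->{4,5,6,7}
Constraint 2 (U + X = V) on D(U)={3,4,5,6} D(X)={3,4,5,6,7} D(V)={4,5,6,7}: U {3,4,5,6}->{3,4}; X {3,4,5,6,7}->{3,4}; V {4,5,6,7}->{6,7}
Constraint 3 (U + X = V) on D(U)={3,4} D(X)={3,4} D(V)={6,7}: no change
So after constraint 3: D(U)={3,4}, size = 2

Answer: 2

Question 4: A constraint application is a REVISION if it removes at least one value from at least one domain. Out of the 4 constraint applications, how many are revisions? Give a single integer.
Answer: 2

Derivation:
Constraint 1 (U < V) on D(U)={3,4,5,6,7} D(V)={3,4,5,6,7}: U {3,4,5,6,7}->{3,4,5,6}; V {3,4,5,6,7}->{4,5,6,7} => REVISION
Constraint 2 (U + X = V) on D(U)={3,4,5,6} D(X)={3,4,5,6,7} D(V)={4,5,6,7}: U {3,4,5,6}->{3,4}; X {3,4,5,6,7}->{3,4}; V {4,5,6,7}->{6,7} => REVISION
Constraint 3 (U + X = V) on D(U)={3,4} D(X)={3,4} D(V)={6,7}: no change => not a revision
Constraint 4 (X != U) on D(X)={3,4} D(U)={3,4}: no change => not a revision
Total revisions = 2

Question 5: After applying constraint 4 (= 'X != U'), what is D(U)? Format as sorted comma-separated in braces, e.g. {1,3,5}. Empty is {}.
Answer: {3,4}

Derivation:
Constraint 1 (U < V) on D(U)={3,4,5,6,7} D(V)={3,4,5,6,7}: U {3,4,5,6,7}->{3,4,5,6}; V {3,4,5,6,7}->{4,5,6,7}
Constraint 2 (U + X = V) on D(U)={3,4,5,6} D(X)={3,4,5,6,7} D(V)={4,5,6,7}: U {3,4,5,6}->{3,4}; X {3,4,5,6,7}->{3,4}; V {4,5,6,7}->{6,7}
Constraint 3 (U + X = V) on D(U)={3,4} D(X)={3,4} D(V)={6,7}: no change
Constraint 4 (X != U) on D(X)={3,4} D(U)={3,4}: no change
So after constraint 4: D(U) = {3,4}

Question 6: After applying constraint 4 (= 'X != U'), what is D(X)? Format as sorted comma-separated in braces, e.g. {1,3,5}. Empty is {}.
Constraint 1 (U < V) on D(U)={3,4,5,6,7} D(V)={3,4,5,6,7}: U {3,4,5,6,7}->{3,4,5,6}; V {3,4,5,6,7}->{4,5,6,7}
Constraint 2 (U + X = V) on D(U)={3,4,5,6} D(X)={3,4,5,6,7} D(V)={4,5,6,7}: U {3,4,5,6}->{3,4}; X {3,4,5,6,7}->{3,4}; V {4,5,6,7}->{6,7}
Constraint 3 (U + X = V) on D(U)={3,4} D(X)={3,4} D(V)={6,7}: no change
Constraint 4 (X != U) on D(X)={3,4} D(U)={3,4}: no change
So after constraint 4: D(X) = {3,4}

Answer: {3,4}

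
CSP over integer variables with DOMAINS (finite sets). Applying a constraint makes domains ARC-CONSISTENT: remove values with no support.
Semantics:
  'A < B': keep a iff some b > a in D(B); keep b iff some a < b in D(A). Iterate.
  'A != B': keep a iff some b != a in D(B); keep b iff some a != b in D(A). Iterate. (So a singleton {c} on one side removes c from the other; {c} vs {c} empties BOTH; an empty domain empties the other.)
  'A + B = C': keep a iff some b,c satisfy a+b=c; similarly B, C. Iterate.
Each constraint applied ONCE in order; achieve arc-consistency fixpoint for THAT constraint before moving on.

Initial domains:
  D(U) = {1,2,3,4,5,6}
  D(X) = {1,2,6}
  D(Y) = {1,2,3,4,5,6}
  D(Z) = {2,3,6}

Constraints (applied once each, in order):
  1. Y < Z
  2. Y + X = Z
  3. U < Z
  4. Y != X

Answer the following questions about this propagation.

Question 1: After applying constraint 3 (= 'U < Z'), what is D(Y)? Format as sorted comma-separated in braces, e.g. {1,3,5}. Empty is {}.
Answer: {1,2,4,5}

Derivation:
Constraint 1 (Y < Z) on D(Y)={1,2,3,4,5,6} D(Z)={2,3,6}: Y {1,2,3,4,5,6}->{1,2,3,4,5}
Constraint 2 (Y + X = Z) on D(Y)={1,2,3,4,5} D(X)={1,2,6} D(Z)={2,3,6}: Y {1,2,3,4,5}->{1,2,4,5}; X {1,2,6}->{1,2}
Constraint 3 (U < Z) on D(U)={1,2,3,4,5,6} D(Z)={2,3,6}: U {1,2,3,4,5,6}->{1,2,3,4,5}
So after constraint 3: D(Y) = {1,2,4,5}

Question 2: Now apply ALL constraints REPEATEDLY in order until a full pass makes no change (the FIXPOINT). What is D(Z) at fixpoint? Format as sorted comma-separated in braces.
Answer: {2,3,6}

Derivation:
pass 0 (initial): D(Z)={2,3,6}
pass 1: U {1,2,3,4,5,6}->{1,2,3,4,5}; X {1,2,6}->{1,2}; Y {1,2,3,4,5,6}->{1,2,4,5}
pass 2: no change
Fixpoint after 2 passes: D(Z) = {2,3,6}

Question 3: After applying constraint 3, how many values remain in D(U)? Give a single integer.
Answer: 5

Derivation:
Constraint 1 (Y < Z) on D(Y)={1,2,3,4,5,6} D(Z)={2,3,6}: Y {1,2,3,4,5,6}->{1,2,3,4,5}
Constraint 2 (Y + X = Z) on D(Y)={1,2,3,4,5} D(X)={1,2,6} D(Z)={2,3,6}: Y {1,2,3,4,5}->{1,2,4,5}; X {1,2,6}->{1,2}
Constraint 3 (U < Z) on D(U)={1,2,3,4,5,6} D(Z)={2,3,6}: U {1,2,3,4,5,6}->{1,2,3,4,5}
So after constraint 3: D(U)={1,2,3,4,5}, size = 5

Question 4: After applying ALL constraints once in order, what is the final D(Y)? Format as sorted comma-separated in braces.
Answer: {1,2,4,5}

Derivation:
Constraint 1 (Y < Z) on D(Y)={1,2,3,4,5,6} D(Z)={2,3,6}: Y {1,2,3,4,5,6}->{1,2,3,4,5}
Constraint 2 (Y + X = Z) on D(Y)={1,2,3,4,5} D(X)={1,2,6} D(Z)={2,3,6}: Y {1,2,3,4,5}->{1,2,4,5}; X {1,2,6}->{1,2}
Constraint 3 (U < Z) on D(U)={1,2,3,4,5,6} D(Z)={2,3,6}: U {1,2,3,4,5,6}->{1,2,3,4,5}
Constraint 4 (Y != X) on D(Y)={1,2,4,5} D(X)={1,2}: no change
So after all 4 constraints: D(Y) = {1,2,4,5}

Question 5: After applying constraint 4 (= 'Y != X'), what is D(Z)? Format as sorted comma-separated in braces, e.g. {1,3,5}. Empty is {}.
Constraint 1 (Y < Z) on D(Y)={1,2,3,4,5,6} D(Z)={2,3,6}: Y {1,2,3,4,5,6}->{1,2,3,4,5}
Constraint 2 (Y + X = Z) on D(Y)={1,2,3,4,5} D(X)={1,2,6} D(Z)={2,3,6}: Y {1,2,3,4,5}->{1,2,4,5}; X {1,2,6}->{1,2}
Constraint 3 (U < Z) on D(U)={1,2,3,4,5,6} D(Z)={2,3,6}: U {1,2,3,4,5,6}->{1,2,3,4,5}
Constraint 4 (Y != X) on D(Y)={1,2,4,5} D(X)={1,2}: no change
So after constraint 4: D(Z) = {2,3,6}

Answer: {2,3,6}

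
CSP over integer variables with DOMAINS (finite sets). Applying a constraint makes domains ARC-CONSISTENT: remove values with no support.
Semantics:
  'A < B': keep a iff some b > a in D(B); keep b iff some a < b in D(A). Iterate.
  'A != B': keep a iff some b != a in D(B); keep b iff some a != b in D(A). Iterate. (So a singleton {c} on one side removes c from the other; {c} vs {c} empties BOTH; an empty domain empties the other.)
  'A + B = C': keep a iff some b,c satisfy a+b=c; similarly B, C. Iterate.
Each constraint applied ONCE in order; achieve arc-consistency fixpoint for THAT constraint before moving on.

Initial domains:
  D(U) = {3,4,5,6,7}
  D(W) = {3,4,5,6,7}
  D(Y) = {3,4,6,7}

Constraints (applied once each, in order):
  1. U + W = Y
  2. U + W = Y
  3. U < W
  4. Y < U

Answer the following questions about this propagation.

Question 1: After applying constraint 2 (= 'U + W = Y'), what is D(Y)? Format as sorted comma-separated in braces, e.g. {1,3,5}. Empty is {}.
Answer: {6,7}

Derivation:
Constraint 1 (U + W = Y) on D(U)={3,4,5,6,7} D(W)={3,4,5,6,7} D(Y)={3,4,6,7}: U {3,4,5,6,7}->{3,4}; W {3,4,5,6,7}->{3,4}; Y {3,4,6,7}->{6,7}
Constraint 2 (U + W = Y) on D(U)={3,4} D(W)={3,4} D(Y)={6,7}: no change
So after constraint 2: D(Y) = {6,7}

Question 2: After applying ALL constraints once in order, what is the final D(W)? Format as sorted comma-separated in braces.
Constraint 1 (U + W = Y) on D(U)={3,4,5,6,7} D(W)={3,4,5,6,7} D(Y)={3,4,6,7}: U {3,4,5,6,7}->{3,4}; W {3,4,5,6,7}->{3,4}; Y {3,4,6,7}->{6,7}
Constraint 2 (U + W = Y) on D(U)={3,4} D(W)={3,4} D(Y)={6,7}: no change
Constraint 3 (U < W) on D(U)={3,4} D(W)={3,4}: U {3,4}->{3}; W {3,4}->{4}
Constraint 4 (Y < U) on D(Y)={6,7} D(U)={3}: Y {6,7}->{}; U {3}->{}
So after all 4 constraints: D(W) = {4}

Answer: {4}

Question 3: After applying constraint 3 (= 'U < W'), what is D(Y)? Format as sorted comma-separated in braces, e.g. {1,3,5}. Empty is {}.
Constraint 1 (U + W = Y) on D(U)={3,4,5,6,7} D(W)={3,4,5,6,7} D(Y)={3,4,6,7}: U {3,4,5,6,7}->{3,4}; W {3,4,5,6,7}->{3,4}; Y {3,4,6,7}->{6,7}
Constraint 2 (U + W = Y) on D(U)={3,4} D(W)={3,4} D(Y)={6,7}: no change
Constraint 3 (U < W) on D(U)={3,4} D(W)={3,4}: U {3,4}->{3}; W {3,4}->{4}
So after constraint 3: D(Y) = {6,7}

Answer: {6,7}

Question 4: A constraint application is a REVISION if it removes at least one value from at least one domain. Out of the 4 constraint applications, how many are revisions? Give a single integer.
Answer: 3

Derivation:
Constraint 1 (U + W = Y) on D(U)={3,4,5,6,7} D(W)={3,4,5,6,7} D(Y)={3,4,6,7}: U {3,4,5,6,7}->{3,4}; W {3,4,5,6,7}->{3,4}; Y {3,4,6,7}->{6,7} => REVISION
Constraint 2 (U + W = Y) on D(U)={3,4} D(W)={3,4} D(Y)={6,7}: no change => not a revision
Constraint 3 (U < W) on D(U)={3,4} D(W)={3,4}: U {3,4}->{3}; W {3,4}->{4} => REVISION
Constraint 4 (Y < U) on D(Y)={6,7} D(U)={3}: Y {6,7}->{}; U {3}->{} => REVISION
Total revisions = 3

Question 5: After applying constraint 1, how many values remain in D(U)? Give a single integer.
Constraint 1 (U + W = Y) on D(U)={3,4,5,6,7} D(W)={3,4,5,6,7} D(Y)={3,4,6,7}: U {3,4,5,6,7}->{3,4}; W {3,4,5,6,7}->{3,4}; Y {3,4,6,7}->{6,7}
So after constraint 1: D(U)={3,4}, size = 2

Answer: 2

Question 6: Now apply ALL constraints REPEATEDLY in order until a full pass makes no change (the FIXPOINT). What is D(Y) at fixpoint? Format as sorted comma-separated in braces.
pass 0 (initial): D(Y)={3,4,6,7}
pass 1: U {3,4,5,6,7}->{}; W {3,4,5,6,7}->{4}; Y {3,4,6,7}->{}
pass 2: W {4}->{}
pass 3: no change
Fixpoint after 3 passes: D(Y) = {}

Answer: {}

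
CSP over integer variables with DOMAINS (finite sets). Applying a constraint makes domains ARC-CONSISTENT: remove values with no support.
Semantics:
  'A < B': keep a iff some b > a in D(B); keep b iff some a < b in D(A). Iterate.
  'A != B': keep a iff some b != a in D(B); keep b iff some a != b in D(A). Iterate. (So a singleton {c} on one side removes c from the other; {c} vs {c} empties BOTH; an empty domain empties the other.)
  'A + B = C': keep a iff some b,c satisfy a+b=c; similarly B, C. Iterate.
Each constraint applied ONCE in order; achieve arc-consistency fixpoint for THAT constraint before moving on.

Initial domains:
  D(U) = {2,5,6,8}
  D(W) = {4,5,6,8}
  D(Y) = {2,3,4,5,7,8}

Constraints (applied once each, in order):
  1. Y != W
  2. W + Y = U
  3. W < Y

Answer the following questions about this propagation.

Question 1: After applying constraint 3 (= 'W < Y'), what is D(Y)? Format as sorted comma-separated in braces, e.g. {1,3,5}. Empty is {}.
Answer: {}

Derivation:
Constraint 1 (Y != W) on D(Y)={2,3,4,5,7,8} D(W)={4,5,6,8}: no change
Constraint 2 (W + Y = U) on D(W)={4,5,6,8} D(Y)={2,3,4,5,7,8} D(U)={2,5,6,8}: W {4,5,6,8}->{4,5,6}; Y {2,3,4,5,7,8}->{2,3,4}; U {2,5,6,8}->{6,8}
Constraint 3 (W < Y) on D(W)={4,5,6} D(Y)={2,3,4}: W {4,5,6}->{}; Y {2,3,4}->{}
So after constraint 3: D(Y) = {}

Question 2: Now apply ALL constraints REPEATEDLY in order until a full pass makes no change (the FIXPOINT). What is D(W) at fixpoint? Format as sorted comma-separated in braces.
pass 0 (initial): D(W)={4,5,6,8}
pass 1: U {2,5,6,8}->{6,8}; W {4,5,6,8}->{}; Y {2,3,4,5,7,8}->{}
pass 2: U {6,8}->{}
pass 3: no change
Fixpoint after 3 passes: D(W) = {}

Answer: {}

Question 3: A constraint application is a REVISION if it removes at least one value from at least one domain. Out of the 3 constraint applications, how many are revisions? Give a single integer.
Constraint 1 (Y != W) on D(Y)={2,3,4,5,7,8} D(W)={4,5,6,8}: no change => not a revision
Constraint 2 (W + Y = U) on D(W)={4,5,6,8} D(Y)={2,3,4,5,7,8} D(U)={2,5,6,8}: W {4,5,6,8}->{4,5,6}; Y {2,3,4,5,7,8}->{2,3,4}; U {2,5,6,8}->{6,8} => REVISION
Constraint 3 (W < Y) on D(W)={4,5,6} D(Y)={2,3,4}: W {4,5,6}->{}; Y {2,3,4}->{} => REVISION
Total revisions = 2

Answer: 2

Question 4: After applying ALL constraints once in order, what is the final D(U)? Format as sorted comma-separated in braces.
Answer: {6,8}

Derivation:
Constraint 1 (Y != W) on D(Y)={2,3,4,5,7,8} D(W)={4,5,6,8}: no change
Constraint 2 (W + Y = U) on D(W)={4,5,6,8} D(Y)={2,3,4,5,7,8} D(U)={2,5,6,8}: W {4,5,6,8}->{4,5,6}; Y {2,3,4,5,7,8}->{2,3,4}; U {2,5,6,8}->{6,8}
Constraint 3 (W < Y) on D(W)={4,5,6} D(Y)={2,3,4}: W {4,5,6}->{}; Y {2,3,4}->{}
So after all 3 constraints: D(U) = {6,8}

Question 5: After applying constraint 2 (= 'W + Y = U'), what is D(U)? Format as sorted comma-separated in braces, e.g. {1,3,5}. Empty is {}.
Constraint 1 (Y != W) on D(Y)={2,3,4,5,7,8} D(W)={4,5,6,8}: no change
Constraint 2 (W + Y = U) on D(W)={4,5,6,8} D(Y)={2,3,4,5,7,8} D(U)={2,5,6,8}: W {4,5,6,8}->{4,5,6}; Y {2,3,4,5,7,8}->{2,3,4}; U {2,5,6,8}->{6,8}
So after constraint 2: D(U) = {6,8}

Answer: {6,8}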